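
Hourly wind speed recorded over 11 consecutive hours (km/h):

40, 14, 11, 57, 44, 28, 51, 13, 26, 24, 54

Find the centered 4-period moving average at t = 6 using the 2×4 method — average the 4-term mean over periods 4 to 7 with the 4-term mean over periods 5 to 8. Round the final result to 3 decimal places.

39.500

Sum over 4–7: 57 + 44 + 28 + 51 = 180
Sum over 5–8: 44 + 28 + 51 + 13 = 136
CMA at t=6 = (180 + 136) / (2·4) = 316 / 8 = 39.500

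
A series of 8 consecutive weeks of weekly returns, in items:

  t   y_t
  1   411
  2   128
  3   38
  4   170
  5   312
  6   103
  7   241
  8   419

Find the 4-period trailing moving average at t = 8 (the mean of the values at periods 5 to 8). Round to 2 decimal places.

Sum of periods 5–8: 312 + 103 + 241 + 419 = 1075
Divide by 4: 1075 / 4 = 268.75

268.75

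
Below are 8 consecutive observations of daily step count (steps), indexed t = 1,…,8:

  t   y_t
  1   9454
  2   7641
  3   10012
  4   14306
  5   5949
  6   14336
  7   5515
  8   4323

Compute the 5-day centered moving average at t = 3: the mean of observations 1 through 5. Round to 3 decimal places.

9472.400

Sum of periods 1–5: 9454 + 7641 + 10012 + 14306 + 5949 = 47362
Divide by 5: 47362 / 5 = 9472.400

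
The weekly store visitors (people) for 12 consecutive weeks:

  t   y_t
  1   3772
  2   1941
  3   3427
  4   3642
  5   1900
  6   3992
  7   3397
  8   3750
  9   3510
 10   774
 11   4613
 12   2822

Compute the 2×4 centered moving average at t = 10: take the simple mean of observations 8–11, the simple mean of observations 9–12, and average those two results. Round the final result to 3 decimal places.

3045.750

Sum over 8–11: 3750 + 3510 + 774 + 4613 = 12647
Sum over 9–12: 3510 + 774 + 4613 + 2822 = 11719
CMA at t=10 = (12647 + 11719) / (2·4) = 24366 / 8 = 3045.750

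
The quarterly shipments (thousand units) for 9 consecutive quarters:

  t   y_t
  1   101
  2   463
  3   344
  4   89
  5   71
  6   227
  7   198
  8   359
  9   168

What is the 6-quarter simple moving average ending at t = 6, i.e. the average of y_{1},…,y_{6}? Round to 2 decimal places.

215.83

Sum of periods 1–6: 101 + 463 + 344 + 89 + 71 + 227 = 1295
Divide by 6: 1295 / 6 = 215.83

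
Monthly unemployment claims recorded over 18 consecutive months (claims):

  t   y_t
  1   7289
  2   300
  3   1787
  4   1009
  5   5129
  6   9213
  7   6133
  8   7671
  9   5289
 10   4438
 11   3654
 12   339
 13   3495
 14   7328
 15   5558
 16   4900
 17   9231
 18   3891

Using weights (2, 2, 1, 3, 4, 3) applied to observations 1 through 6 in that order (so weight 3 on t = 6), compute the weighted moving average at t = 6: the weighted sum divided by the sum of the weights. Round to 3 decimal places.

4543.133

Weighted sum: 2·7289 + 2·300 + 1·1787 + 3·1009 + 4·5129 + 3·9213 = 14578 + 600 + 1787 + 3027 + 20516 + 27639 = 68147
Weight total: 2 + 2 + 1 + 3 + 4 + 3 = 15
WMA = 68147 / 15 = 4543.133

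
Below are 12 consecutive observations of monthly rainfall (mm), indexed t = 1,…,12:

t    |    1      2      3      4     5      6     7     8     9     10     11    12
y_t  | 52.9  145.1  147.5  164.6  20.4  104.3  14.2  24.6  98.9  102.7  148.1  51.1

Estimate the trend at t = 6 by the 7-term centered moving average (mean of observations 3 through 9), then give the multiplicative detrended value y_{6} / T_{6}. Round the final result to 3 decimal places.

1.271

Trend T_6 = (147.5 + 164.6 + 20.4 + 104.3 + 14.2 + 24.6 + 98.9) / 7 = 574.5/7 = 82.07143
Ratio to trend: 104.3 / 82.07143 = 1.271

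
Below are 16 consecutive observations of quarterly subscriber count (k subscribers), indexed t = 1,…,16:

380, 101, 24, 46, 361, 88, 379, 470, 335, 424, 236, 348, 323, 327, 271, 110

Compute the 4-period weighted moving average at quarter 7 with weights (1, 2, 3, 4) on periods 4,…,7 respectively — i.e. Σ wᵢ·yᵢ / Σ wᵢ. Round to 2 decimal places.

254.80

Weighted sum: 1·46 + 2·361 + 3·88 + 4·379 = 46 + 722 + 264 + 1516 = 2548
Weight total: 1 + 2 + 3 + 4 = 10
WMA = 2548 / 10 = 254.80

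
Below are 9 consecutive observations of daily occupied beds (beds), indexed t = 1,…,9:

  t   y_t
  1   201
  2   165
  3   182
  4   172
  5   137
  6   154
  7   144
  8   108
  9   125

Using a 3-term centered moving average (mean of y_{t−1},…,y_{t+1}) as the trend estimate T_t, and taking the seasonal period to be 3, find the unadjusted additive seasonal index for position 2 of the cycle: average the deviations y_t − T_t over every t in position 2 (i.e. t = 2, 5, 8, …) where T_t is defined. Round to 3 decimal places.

Season position 2 occurs at t = 2, 5, 8 (where T_t is defined).
t=2: T_2 = 182.66667; y_2 − T_2 = 165 − 182.66667 = -17.66667
t=5: T_5 = 154.33333; y_5 − T_5 = 137 − 154.33333 = -17.33333
t=8: T_8 = 125.66667; y_8 − T_8 = 108 − 125.66667 = -17.66667
Mean deviation: (-17.66667 + -17.33333 + -17.66667) / 3 = -17.556

-17.556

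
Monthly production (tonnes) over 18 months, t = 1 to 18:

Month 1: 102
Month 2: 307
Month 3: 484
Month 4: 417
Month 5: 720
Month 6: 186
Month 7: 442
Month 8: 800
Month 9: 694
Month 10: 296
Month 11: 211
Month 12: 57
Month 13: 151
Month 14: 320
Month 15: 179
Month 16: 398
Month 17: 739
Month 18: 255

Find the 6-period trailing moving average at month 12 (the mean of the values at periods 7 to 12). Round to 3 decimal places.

416.667

Sum of periods 7–12: 442 + 800 + 694 + 296 + 211 + 57 = 2500
Divide by 6: 2500 / 6 = 416.667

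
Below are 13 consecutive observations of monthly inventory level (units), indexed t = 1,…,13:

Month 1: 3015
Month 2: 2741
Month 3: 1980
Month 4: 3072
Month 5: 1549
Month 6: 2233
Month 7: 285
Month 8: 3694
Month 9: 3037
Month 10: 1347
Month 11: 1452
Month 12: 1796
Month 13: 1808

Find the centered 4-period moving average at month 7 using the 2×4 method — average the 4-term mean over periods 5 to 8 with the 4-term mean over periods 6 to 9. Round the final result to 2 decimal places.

2126.25

Sum over 5–8: 1549 + 2233 + 285 + 3694 = 7761
Sum over 6–9: 2233 + 285 + 3694 + 3037 = 9249
CMA at t=7 = (7761 + 9249) / (2·4) = 17010 / 8 = 2126.25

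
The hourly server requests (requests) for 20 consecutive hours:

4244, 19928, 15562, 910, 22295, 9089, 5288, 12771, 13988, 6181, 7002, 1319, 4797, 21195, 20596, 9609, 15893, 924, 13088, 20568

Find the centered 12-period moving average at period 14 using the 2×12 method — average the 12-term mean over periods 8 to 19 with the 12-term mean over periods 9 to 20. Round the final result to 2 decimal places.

10938.46

Sum over 8–19: 12771 + 13988 + 6181 + 7002 + 1319 + 4797 + 21195 + 20596 + 9609 + 15893 + 924 + 13088 = 127363
Sum over 9–20: 13988 + 6181 + 7002 + 1319 + 4797 + 21195 + 20596 + 9609 + 15893 + 924 + 13088 + 20568 = 135160
CMA at t=14 = (127363 + 135160) / (2·12) = 262523 / 24 = 10938.46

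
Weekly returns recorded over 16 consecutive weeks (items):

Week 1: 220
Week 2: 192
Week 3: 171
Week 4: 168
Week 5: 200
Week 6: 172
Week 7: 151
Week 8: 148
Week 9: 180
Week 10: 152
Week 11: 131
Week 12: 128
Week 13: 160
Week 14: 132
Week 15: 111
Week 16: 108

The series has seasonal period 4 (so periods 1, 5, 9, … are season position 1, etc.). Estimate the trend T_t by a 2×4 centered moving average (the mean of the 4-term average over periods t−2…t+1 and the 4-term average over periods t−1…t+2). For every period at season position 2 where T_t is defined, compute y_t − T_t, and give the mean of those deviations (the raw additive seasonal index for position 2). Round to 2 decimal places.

1.75

Season position 2 occurs at t = 6, 10, 14 (where T_t is defined).
t=6: T_6 = 170.2500; y_6 − T_6 = 172 − 170.2500 = 1.7500
t=10: T_10 = 150.2500; y_10 − T_10 = 152 − 150.2500 = 1.7500
t=14: T_14 = 130.2500; y_14 − T_14 = 132 − 130.2500 = 1.7500
Mean deviation: (1.7500 + 1.7500 + 1.7500) / 3 = 1.75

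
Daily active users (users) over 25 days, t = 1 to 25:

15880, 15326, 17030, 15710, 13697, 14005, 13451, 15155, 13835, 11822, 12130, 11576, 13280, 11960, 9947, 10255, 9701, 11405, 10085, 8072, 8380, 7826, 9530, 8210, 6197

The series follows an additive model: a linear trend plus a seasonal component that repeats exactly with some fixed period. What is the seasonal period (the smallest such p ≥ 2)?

5

First differences y_{t+1} − y_t: -554, 1704, -1320, -2013, 308, -554, 1704, -1320, -2013, 308, -554, 1704, …
The difference pattern repeats every 5 terms and not for any smaller step, so p = 5.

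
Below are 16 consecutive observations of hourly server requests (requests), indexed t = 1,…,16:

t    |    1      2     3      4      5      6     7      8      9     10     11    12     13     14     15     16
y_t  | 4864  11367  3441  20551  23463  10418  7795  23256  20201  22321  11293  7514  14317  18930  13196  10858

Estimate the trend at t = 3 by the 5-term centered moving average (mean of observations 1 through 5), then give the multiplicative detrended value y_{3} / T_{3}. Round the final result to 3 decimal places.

Trend T_3 = (4864 + 11367 + 3441 + 20551 + 23463) / 5 = 63686/5 = 12737.20000
Ratio to trend: 3441 / 12737.20000 = 0.270

0.270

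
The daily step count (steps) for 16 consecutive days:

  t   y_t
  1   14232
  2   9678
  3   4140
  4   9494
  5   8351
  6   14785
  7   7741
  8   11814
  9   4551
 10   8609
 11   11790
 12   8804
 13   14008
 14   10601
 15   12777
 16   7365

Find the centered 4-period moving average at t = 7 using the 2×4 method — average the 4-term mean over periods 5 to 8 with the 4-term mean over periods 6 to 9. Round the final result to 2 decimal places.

10197.75

Sum over 5–8: 8351 + 14785 + 7741 + 11814 = 42691
Sum over 6–9: 14785 + 7741 + 11814 + 4551 = 38891
CMA at t=7 = (42691 + 38891) / (2·4) = 81582 / 8 = 10197.75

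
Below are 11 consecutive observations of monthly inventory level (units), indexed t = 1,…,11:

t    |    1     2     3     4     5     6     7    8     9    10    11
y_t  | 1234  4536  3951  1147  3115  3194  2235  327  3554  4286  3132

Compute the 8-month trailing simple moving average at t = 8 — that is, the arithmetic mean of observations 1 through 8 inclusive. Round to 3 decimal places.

Sum of periods 1–8: 1234 + 4536 + 3951 + 1147 + 3115 + 3194 + 2235 + 327 = 19739
Divide by 8: 19739 / 8 = 2467.375

2467.375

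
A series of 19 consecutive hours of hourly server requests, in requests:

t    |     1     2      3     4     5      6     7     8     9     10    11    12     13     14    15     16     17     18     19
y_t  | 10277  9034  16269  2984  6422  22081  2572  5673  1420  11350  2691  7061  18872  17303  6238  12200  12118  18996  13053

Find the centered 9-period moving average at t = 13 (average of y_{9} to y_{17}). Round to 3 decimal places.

Sum of periods 9–17: 1420 + 11350 + 2691 + 7061 + 18872 + 17303 + 6238 + 12200 + 12118 = 89253
Divide by 9: 89253 / 9 = 9917.000

9917.000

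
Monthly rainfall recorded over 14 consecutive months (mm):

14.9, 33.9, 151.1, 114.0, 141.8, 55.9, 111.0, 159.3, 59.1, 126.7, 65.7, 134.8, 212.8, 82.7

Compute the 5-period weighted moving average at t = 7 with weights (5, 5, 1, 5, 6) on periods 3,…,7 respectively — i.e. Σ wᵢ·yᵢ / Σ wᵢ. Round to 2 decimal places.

109.67

Weighted sum: 5·151.1 + 5·114.0 + 1·141.8 + 5·55.9 + 6·111.0 = 755.5 + 570.0 + 141.8 + 279.5 + 666.0 = 2412.8
Weight total: 5 + 5 + 1 + 5 + 6 = 22
WMA = 2412.8 / 22 = 109.67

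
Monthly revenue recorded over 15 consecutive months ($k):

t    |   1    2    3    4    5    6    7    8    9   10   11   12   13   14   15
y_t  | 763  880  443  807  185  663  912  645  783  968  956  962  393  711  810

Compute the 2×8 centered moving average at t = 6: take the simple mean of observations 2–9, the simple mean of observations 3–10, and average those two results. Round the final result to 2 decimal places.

Sum over 2–9: 880 + 443 + 807 + 185 + 663 + 912 + 645 + 783 = 5318
Sum over 3–10: 443 + 807 + 185 + 663 + 912 + 645 + 783 + 968 = 5406
CMA at t=6 = (5318 + 5406) / (2·8) = 10724 / 16 = 670.25

670.25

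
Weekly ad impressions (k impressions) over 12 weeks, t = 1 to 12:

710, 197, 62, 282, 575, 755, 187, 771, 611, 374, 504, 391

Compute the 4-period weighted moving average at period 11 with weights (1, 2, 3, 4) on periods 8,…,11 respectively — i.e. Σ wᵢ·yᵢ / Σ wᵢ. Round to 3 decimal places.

513.100

Weighted sum: 1·771 + 2·611 + 3·374 + 4·504 = 771 + 1222 + 1122 + 2016 = 5131
Weight total: 1 + 2 + 3 + 4 = 10
WMA = 5131 / 10 = 513.100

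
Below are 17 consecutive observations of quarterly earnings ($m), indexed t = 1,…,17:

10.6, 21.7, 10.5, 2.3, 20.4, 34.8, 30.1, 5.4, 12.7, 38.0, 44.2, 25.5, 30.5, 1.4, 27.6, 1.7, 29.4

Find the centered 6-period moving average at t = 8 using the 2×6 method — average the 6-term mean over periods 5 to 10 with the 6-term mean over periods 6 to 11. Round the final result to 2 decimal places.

25.55

Sum over 5–10: 20.4 + 34.8 + 30.1 + 5.4 + 12.7 + 38.0 = 141.4
Sum over 6–11: 34.8 + 30.1 + 5.4 + 12.7 + 38.0 + 44.2 = 165.2
CMA at t=8 = (141.4 + 165.2) / (2·6) = 306.6 / 12 = 25.55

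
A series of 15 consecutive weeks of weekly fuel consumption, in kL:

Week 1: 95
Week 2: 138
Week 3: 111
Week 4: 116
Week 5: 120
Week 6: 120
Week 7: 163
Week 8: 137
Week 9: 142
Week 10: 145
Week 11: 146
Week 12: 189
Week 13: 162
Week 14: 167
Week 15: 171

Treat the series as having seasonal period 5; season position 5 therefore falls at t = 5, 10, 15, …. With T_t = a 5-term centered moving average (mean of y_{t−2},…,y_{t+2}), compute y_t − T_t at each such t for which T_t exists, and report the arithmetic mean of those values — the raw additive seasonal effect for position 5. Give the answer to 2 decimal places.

Season position 5 occurs at t = 5, 10 (where T_t is defined).
t=5: T_5 = 126.0000; y_5 − T_5 = 120 − 126.0000 = -6.0000
t=10: T_10 = 151.8000; y_10 − T_10 = 145 − 151.8000 = -6.8000
Mean deviation: (-6.0000 + -6.8000) / 2 = -6.40

-6.40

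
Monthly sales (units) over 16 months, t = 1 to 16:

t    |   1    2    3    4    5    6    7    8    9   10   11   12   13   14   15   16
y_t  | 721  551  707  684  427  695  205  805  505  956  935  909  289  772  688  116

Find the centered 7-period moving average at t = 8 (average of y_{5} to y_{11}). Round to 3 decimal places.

646.857

Sum of periods 5–11: 427 + 695 + 205 + 805 + 505 + 956 + 935 = 4528
Divide by 7: 4528 / 7 = 646.857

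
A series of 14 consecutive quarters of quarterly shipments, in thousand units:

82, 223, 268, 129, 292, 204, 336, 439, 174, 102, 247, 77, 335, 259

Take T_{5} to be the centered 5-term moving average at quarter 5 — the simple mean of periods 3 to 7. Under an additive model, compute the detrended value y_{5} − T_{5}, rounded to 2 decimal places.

Trend T_5 = (268 + 129 + 292 + 204 + 336) / 5 = 1229/5 = 245.8000
Detrended value: 292 − 245.8000 = 46.20

46.20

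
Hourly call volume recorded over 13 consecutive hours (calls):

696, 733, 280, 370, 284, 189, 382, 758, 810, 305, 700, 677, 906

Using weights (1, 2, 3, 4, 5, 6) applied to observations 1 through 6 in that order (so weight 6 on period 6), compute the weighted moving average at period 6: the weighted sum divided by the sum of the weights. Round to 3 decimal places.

335.048

Weighted sum: 1·696 + 2·733 + 3·280 + 4·370 + 5·284 + 6·189 = 696 + 1466 + 840 + 1480 + 1420 + 1134 = 7036
Weight total: 1 + 2 + 3 + 4 + 5 + 6 = 21
WMA = 7036 / 21 = 335.048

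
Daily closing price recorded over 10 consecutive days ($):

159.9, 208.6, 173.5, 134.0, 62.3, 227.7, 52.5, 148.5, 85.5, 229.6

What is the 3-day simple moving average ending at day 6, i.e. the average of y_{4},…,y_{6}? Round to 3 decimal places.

Sum of periods 4–6: 134.0 + 62.3 + 227.7 = 424.0
Divide by 3: 424.0 / 3 = 141.333

141.333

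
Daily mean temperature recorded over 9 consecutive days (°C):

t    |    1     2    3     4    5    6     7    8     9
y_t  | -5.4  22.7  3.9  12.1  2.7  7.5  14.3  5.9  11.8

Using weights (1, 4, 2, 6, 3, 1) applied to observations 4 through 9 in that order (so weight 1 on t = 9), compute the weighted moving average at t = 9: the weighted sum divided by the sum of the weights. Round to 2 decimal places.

9.01

Weighted sum: 1·12.1 + 4·2.7 + 2·7.5 + 6·14.3 + 3·5.9 + 1·11.8 = 12.1 + 10.8 + 15.0 + 85.8 + 17.7 + 11.8 = 153.2
Weight total: 1 + 4 + 2 + 6 + 3 + 1 = 17
WMA = 153.2 / 17 = 9.01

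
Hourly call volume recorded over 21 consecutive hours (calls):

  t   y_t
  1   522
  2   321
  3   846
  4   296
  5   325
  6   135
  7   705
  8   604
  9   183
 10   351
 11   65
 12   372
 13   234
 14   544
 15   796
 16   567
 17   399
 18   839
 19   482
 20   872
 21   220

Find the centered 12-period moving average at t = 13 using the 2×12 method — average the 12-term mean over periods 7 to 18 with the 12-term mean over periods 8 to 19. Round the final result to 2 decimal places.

Sum over 7–18: 705 + 604 + 183 + 351 + 65 + 372 + 234 + 544 + 796 + 567 + 399 + 839 = 5659
Sum over 8–19: 604 + 183 + 351 + 65 + 372 + 234 + 544 + 796 + 567 + 399 + 839 + 482 = 5436
CMA at t=13 = (5659 + 5436) / (2·12) = 11095 / 24 = 462.29

462.29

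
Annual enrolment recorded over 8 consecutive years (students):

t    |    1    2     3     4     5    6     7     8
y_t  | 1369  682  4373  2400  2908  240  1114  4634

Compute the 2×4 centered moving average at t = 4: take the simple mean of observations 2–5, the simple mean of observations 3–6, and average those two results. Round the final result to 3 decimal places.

2535.500

Sum over 2–5: 682 + 4373 + 2400 + 2908 = 10363
Sum over 3–6: 4373 + 2400 + 2908 + 240 = 9921
CMA at t=4 = (10363 + 9921) / (2·4) = 20284 / 8 = 2535.500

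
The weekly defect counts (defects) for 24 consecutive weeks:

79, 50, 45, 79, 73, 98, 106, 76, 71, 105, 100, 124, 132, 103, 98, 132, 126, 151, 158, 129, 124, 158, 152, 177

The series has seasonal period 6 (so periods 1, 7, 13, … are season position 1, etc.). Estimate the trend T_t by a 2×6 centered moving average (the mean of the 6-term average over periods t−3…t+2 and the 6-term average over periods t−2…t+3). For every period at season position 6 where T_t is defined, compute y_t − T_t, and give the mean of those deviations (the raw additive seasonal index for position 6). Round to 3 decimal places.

Season position 6 occurs at t = 6, 12, 18 (where T_t is defined).
t=6: T_6 = 81.66667; y_6 − T_6 = 98 − 81.66667 = 16.33333
t=12: T_12 = 108.08333; y_12 − T_12 = 124 − 108.08333 = 15.91667
t=18: T_18 = 134.50000; y_18 − T_18 = 151 − 134.50000 = 16.50000
Mean deviation: (16.33333 + 15.91667 + 16.50000) / 3 = 16.250

16.250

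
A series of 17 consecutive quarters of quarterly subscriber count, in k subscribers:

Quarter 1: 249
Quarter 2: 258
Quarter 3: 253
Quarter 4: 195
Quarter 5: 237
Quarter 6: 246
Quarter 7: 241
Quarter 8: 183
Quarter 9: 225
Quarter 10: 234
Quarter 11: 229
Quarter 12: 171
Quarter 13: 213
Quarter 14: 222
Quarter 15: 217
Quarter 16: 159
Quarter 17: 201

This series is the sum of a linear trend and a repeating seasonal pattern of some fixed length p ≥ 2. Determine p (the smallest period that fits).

4

First differences y_{t+1} − y_t: 9, -5, -58, 42, 9, -5, -58, 42, 9, -5, …
The difference pattern repeats every 4 terms and not for any smaller step, so p = 4.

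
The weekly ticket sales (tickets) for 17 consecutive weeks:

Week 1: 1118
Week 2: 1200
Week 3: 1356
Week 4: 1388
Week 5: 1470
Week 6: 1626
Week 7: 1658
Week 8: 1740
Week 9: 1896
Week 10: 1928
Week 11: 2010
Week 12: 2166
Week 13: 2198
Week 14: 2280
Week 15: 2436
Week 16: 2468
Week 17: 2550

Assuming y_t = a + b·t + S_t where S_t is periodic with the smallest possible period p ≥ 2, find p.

First differences y_{t+1} − y_t: 82, 156, 32, 82, 156, 32, 82, 156, …
The difference pattern repeats every 3 terms and not for any smaller step, so p = 3.

3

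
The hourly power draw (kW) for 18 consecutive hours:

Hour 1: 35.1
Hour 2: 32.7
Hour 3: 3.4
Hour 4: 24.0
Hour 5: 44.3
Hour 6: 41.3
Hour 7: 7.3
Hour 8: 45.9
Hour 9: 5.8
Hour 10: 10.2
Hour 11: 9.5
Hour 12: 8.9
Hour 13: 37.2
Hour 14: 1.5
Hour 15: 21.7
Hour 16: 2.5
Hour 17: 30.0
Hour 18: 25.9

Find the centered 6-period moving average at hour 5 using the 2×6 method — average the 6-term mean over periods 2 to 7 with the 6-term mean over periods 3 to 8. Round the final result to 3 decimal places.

26.600

Sum over 2–7: 32.7 + 3.4 + 24.0 + 44.3 + 41.3 + 7.3 = 153.0
Sum over 3–8: 3.4 + 24.0 + 44.3 + 41.3 + 7.3 + 45.9 = 166.2
CMA at t=5 = (153.0 + 166.2) / (2·6) = 319.2 / 12 = 26.600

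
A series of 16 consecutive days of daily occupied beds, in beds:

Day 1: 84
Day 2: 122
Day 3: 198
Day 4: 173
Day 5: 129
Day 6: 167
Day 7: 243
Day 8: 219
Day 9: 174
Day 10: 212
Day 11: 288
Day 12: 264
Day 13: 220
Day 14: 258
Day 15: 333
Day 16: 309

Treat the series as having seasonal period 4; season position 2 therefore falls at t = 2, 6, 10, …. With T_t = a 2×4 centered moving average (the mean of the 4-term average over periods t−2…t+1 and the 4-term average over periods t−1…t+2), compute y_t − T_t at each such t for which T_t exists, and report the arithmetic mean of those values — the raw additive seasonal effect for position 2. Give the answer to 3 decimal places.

-16.667

Season position 2 occurs at t = 6, 10, 14 (where T_t is defined).
t=6: T_6 = 183.75000; y_6 − T_6 = 167 − 183.75000 = -16.75000
t=10: T_10 = 228.87500; y_10 − T_10 = 212 − 228.87500 = -16.87500
t=14: T_14 = 274.37500; y_14 − T_14 = 258 − 274.37500 = -16.37500
Mean deviation: (-16.75000 + -16.87500 + -16.37500) / 3 = -16.667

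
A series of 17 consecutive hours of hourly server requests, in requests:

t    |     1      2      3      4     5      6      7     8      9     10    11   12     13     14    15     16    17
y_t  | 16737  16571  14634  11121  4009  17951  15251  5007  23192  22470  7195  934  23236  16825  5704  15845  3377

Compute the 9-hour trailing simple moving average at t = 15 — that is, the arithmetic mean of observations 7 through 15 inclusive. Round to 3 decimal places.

Sum of periods 7–15: 15251 + 5007 + 23192 + 22470 + 7195 + 934 + 23236 + 16825 + 5704 = 119814
Divide by 9: 119814 / 9 = 13312.667

13312.667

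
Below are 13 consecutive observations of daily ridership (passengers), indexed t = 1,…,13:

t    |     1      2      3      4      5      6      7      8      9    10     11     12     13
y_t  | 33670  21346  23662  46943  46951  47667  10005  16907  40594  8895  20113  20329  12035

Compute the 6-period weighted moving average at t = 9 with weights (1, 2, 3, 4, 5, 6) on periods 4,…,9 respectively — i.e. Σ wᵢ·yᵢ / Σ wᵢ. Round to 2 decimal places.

31045.95

Weighted sum: 1·46943 + 2·46951 + 3·47667 + 4·10005 + 5·16907 + 6·40594 = 46943 + 93902 + 143001 + 40020 + 84535 + 243564 = 651965
Weight total: 1 + 2 + 3 + 4 + 5 + 6 = 21
WMA = 651965 / 21 = 31045.95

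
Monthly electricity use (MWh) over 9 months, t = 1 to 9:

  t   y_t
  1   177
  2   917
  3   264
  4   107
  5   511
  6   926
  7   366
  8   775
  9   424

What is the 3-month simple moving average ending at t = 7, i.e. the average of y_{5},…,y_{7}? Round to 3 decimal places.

601.000

Sum of periods 5–7: 511 + 926 + 366 = 1803
Divide by 3: 1803 / 3 = 601.000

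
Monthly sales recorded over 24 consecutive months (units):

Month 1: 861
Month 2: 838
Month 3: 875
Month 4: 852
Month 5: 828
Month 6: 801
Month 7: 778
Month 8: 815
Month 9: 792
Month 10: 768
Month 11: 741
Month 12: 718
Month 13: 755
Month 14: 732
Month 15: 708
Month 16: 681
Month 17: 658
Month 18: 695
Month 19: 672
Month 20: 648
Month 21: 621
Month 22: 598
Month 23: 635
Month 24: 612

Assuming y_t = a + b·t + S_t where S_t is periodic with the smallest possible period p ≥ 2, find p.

First differences y_{t+1} − y_t: -23, 37, -23, -24, -27, -23, 37, -23, -24, -27, -23, 37, …
The difference pattern repeats every 5 terms and not for any smaller step, so p = 5.

5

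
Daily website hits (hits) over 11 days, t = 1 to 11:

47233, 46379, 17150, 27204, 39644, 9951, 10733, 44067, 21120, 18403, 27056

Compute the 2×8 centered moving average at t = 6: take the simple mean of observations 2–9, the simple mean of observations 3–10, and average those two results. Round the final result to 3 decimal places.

Sum over 2–9: 46379 + 17150 + 27204 + 39644 + 9951 + 10733 + 44067 + 21120 = 216248
Sum over 3–10: 17150 + 27204 + 39644 + 9951 + 10733 + 44067 + 21120 + 18403 = 188272
CMA at t=6 = (216248 + 188272) / (2·8) = 404520 / 16 = 25282.500

25282.500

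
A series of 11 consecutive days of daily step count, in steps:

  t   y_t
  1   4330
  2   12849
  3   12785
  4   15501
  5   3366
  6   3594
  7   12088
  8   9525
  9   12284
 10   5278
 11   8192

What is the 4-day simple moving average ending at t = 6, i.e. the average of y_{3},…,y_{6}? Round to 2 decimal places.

Sum of periods 3–6: 12785 + 15501 + 3366 + 3594 = 35246
Divide by 4: 35246 / 4 = 8811.50

8811.50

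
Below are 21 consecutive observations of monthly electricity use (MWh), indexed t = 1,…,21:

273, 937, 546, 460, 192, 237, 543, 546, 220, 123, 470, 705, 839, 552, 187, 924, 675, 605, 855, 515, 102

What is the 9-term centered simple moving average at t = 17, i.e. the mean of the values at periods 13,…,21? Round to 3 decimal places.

583.778

Sum of periods 13–21: 839 + 552 + 187 + 924 + 675 + 605 + 855 + 515 + 102 = 5254
Divide by 9: 5254 / 9 = 583.778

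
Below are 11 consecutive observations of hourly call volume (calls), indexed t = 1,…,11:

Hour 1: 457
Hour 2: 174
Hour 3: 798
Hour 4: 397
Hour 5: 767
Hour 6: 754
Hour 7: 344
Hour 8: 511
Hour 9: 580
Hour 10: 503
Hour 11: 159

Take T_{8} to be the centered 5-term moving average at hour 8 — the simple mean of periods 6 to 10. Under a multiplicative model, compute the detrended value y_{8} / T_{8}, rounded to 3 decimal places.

0.949

Trend T_8 = (754 + 344 + 511 + 580 + 503) / 5 = 2692/5 = 538.40000
Ratio to trend: 511 / 538.40000 = 0.949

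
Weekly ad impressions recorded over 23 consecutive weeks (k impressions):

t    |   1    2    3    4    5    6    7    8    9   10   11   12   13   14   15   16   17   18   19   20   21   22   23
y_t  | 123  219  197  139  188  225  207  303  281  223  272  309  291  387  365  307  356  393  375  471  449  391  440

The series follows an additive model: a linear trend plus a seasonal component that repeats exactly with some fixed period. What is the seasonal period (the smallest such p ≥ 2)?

First differences y_{t+1} − y_t: 96, -22, -58, 49, 37, -18, 96, -22, -58, 49, 37, -18, 96, -22, …
The difference pattern repeats every 6 terms and not for any smaller step, so p = 6.

6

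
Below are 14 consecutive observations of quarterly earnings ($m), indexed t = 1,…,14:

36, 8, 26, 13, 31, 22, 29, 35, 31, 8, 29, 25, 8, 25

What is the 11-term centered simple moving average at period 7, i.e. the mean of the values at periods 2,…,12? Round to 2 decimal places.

Sum of periods 2–12: 8 + 26 + 13 + 31 + 22 + 29 + 35 + 31 + 8 + 29 + 25 = 257
Divide by 11: 257 / 11 = 23.36

23.36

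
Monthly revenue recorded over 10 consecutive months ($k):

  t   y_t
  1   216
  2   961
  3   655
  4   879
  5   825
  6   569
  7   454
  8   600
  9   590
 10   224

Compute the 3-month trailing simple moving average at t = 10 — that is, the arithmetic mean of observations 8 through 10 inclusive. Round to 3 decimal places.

471.333

Sum of periods 8–10: 600 + 590 + 224 = 1414
Divide by 3: 1414 / 3 = 471.333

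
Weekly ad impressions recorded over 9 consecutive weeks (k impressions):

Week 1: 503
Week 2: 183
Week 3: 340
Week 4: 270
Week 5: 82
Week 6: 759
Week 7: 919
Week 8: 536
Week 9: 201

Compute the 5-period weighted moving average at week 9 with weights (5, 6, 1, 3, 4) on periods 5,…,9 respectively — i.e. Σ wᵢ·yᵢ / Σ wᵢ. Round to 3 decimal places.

436.579

Weighted sum: 5·82 + 6·759 + 1·919 + 3·536 + 4·201 = 410 + 4554 + 919 + 1608 + 804 = 8295
Weight total: 5 + 6 + 1 + 3 + 4 = 19
WMA = 8295 / 19 = 436.579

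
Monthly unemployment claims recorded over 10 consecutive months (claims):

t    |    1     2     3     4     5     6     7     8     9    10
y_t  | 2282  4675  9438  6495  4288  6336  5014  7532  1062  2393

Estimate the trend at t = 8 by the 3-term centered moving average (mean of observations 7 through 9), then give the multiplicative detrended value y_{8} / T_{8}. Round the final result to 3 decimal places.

Trend T_8 = (5014 + 7532 + 1062) / 3 = 13608/3 = 4536.00000
Ratio to trend: 7532 / 4536.00000 = 1.660

1.660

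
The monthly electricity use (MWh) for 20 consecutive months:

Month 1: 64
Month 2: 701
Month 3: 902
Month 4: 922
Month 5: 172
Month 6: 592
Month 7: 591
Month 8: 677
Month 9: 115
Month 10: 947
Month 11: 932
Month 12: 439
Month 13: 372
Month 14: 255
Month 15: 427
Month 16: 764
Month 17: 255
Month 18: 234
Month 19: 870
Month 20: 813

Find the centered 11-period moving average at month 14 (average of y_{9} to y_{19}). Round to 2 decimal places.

Sum of periods 9–19: 115 + 947 + 932 + 439 + 372 + 255 + 427 + 764 + 255 + 234 + 870 = 5610
Divide by 11: 5610 / 11 = 510.00

510.00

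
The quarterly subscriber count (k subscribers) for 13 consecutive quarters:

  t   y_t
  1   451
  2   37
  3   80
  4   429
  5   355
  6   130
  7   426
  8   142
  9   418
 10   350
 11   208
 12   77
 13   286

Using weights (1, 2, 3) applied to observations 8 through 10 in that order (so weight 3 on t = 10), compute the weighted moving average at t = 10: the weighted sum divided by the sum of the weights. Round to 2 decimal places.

338.00

Weighted sum: 1·142 + 2·418 + 3·350 = 142 + 836 + 1050 = 2028
Weight total: 1 + 2 + 3 = 6
WMA = 2028 / 6 = 338.00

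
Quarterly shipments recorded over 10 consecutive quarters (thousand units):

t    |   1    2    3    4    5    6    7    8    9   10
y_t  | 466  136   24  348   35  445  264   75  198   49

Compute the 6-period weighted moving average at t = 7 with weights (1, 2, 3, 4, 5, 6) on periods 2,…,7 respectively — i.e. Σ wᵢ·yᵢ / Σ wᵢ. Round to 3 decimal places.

Weighted sum: 1·136 + 2·24 + 3·348 + 4·35 + 5·445 + 6·264 = 136 + 48 + 1044 + 140 + 2225 + 1584 = 5177
Weight total: 1 + 2 + 3 + 4 + 5 + 6 = 21
WMA = 5177 / 21 = 246.524

246.524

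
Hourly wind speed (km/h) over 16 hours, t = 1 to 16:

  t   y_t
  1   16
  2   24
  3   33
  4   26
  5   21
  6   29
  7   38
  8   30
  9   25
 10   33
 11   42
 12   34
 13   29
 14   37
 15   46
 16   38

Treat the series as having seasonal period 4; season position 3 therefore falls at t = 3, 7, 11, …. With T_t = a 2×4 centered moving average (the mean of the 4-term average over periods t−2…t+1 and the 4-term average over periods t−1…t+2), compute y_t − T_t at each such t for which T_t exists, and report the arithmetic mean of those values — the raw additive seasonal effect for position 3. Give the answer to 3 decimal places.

7.875

Season position 3 occurs at t = 3, 7, 11 (where T_t is defined).
t=3: T_3 = 25.37500; y_3 − T_3 = 33 − 25.37500 = 7.62500
t=7: T_7 = 30.00000; y_7 − T_7 = 38 − 30.00000 = 8.00000
t=11: T_11 = 34.00000; y_11 − T_11 = 42 − 34.00000 = 8.00000
Mean deviation: (7.62500 + 8.00000 + 8.00000) / 3 = 7.875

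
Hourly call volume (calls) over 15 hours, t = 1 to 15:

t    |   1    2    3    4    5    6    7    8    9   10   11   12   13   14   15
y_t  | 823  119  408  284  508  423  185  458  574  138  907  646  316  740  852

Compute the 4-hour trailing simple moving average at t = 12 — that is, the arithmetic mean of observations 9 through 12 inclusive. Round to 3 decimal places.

Sum of periods 9–12: 574 + 138 + 907 + 646 = 2265
Divide by 4: 2265 / 4 = 566.250

566.250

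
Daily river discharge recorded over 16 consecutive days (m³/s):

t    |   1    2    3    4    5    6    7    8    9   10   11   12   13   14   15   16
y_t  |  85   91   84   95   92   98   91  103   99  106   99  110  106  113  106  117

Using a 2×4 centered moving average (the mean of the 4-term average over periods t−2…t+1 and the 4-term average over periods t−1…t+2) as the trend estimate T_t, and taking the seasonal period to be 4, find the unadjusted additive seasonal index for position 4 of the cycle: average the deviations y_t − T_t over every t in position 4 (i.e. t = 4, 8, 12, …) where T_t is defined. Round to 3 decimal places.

Season position 4 occurs at t = 4, 8, 12 (where T_t is defined).
t=4: T_4 = 91.37500; y_4 − T_4 = 95 − 91.37500 = 3.62500
t=8: T_8 = 98.75000; y_8 − T_8 = 103 − 98.75000 = 4.25000
t=12: T_12 = 106.12500; y_12 − T_12 = 110 − 106.12500 = 3.87500
Mean deviation: (3.62500 + 4.25000 + 3.87500) / 3 = 3.917

3.917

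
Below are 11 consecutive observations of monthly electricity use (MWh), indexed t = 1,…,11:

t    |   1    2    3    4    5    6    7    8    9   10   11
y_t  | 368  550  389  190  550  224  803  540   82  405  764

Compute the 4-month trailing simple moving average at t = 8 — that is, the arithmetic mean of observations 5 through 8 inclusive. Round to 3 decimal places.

Sum of periods 5–8: 550 + 224 + 803 + 540 = 2117
Divide by 4: 2117 / 4 = 529.250

529.250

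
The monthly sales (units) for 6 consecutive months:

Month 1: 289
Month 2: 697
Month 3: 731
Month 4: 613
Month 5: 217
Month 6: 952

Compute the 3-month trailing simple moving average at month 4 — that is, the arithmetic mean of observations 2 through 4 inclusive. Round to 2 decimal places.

Sum of periods 2–4: 697 + 731 + 613 = 2041
Divide by 3: 2041 / 3 = 680.33

680.33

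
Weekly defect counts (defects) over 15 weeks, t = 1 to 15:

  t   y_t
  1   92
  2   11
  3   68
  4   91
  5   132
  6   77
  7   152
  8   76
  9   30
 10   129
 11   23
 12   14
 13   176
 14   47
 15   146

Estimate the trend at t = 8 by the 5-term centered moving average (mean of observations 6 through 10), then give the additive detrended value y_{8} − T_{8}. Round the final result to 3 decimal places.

-16.800

Trend T_8 = (77 + 152 + 76 + 30 + 129) / 5 = 464/5 = 92.80000
Detrended value: 76 − 92.80000 = -16.800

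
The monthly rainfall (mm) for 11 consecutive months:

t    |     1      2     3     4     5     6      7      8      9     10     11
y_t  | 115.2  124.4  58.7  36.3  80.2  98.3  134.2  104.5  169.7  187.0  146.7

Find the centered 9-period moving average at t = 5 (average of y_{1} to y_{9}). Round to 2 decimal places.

102.39

Sum of periods 1–9: 115.2 + 124.4 + 58.7 + 36.3 + 80.2 + 98.3 + 134.2 + 104.5 + 169.7 = 921.5
Divide by 9: 921.5 / 9 = 102.39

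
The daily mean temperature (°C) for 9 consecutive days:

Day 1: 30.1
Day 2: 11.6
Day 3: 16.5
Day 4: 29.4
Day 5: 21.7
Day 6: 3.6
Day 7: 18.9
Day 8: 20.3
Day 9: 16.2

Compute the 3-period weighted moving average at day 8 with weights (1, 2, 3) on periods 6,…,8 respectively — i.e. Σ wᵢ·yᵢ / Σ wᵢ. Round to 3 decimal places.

Weighted sum: 1·3.6 + 2·18.9 + 3·20.3 = 3.6 + 37.8 + 60.9 = 102.3
Weight total: 1 + 2 + 3 = 6
WMA = 102.3 / 6 = 17.050

17.050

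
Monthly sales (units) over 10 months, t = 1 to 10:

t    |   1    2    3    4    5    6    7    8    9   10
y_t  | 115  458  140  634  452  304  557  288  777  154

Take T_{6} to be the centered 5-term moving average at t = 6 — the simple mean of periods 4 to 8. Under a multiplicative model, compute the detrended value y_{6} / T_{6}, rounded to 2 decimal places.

0.68

Trend T_6 = (634 + 452 + 304 + 557 + 288) / 5 = 2235/5 = 447.0000
Ratio to trend: 304 / 447.0000 = 0.68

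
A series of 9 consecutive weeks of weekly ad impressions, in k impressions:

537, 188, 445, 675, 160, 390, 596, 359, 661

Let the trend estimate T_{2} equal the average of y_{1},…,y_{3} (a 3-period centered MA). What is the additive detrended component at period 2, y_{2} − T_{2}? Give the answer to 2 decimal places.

Trend T_2 = (537 + 188 + 445) / 3 = 1170/3 = 390.0000
Detrended value: 188 − 390.0000 = -202.00

-202.00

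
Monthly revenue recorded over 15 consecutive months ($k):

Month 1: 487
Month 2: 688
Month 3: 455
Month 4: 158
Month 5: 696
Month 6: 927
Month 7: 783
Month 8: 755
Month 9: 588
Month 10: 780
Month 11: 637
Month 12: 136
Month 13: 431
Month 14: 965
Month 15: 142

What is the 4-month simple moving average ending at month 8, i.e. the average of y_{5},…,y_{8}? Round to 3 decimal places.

Sum of periods 5–8: 696 + 927 + 783 + 755 = 3161
Divide by 4: 3161 / 4 = 790.250

790.250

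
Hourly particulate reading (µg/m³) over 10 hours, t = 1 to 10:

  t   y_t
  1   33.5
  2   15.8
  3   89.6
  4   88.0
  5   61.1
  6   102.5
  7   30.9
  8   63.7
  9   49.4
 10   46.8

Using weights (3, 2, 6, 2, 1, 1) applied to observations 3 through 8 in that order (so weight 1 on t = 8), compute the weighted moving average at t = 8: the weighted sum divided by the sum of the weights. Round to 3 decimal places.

74.067

Weighted sum: 3·89.6 + 2·88.0 + 6·61.1 + 2·102.5 + 1·30.9 + 1·63.7 = 268.8 + 176.0 + 366.6 + 205.0 + 30.9 + 63.7 = 1111.0
Weight total: 3 + 2 + 6 + 2 + 1 + 1 = 15
WMA = 1111.0 / 15 = 74.067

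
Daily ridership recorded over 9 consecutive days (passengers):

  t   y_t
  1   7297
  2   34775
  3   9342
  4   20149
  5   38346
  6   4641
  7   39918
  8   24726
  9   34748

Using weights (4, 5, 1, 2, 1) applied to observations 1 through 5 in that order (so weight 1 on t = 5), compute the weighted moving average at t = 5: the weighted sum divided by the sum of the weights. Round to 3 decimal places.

22388.385

Weighted sum: 4·7297 + 5·34775 + 1·9342 + 2·20149 + 1·38346 = 29188 + 173875 + 9342 + 40298 + 38346 = 291049
Weight total: 4 + 5 + 1 + 2 + 1 = 13
WMA = 291049 / 13 = 22388.385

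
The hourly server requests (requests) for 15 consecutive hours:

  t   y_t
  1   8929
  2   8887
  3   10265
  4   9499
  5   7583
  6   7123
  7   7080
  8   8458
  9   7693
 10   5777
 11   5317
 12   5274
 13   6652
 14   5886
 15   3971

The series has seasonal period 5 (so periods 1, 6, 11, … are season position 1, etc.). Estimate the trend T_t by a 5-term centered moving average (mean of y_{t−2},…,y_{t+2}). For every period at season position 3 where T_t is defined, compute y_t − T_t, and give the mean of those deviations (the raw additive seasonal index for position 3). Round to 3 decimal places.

1232.067

Season position 3 occurs at t = 3, 8, 13 (where T_t is defined).
t=3: T_3 = 9032.60000; y_3 − T_3 = 10265 − 9032.60000 = 1232.40000
t=8: T_8 = 7226.20000; y_8 − T_8 = 8458 − 7226.20000 = 1231.80000
t=13: T_13 = 5420.00000; y_13 − T_13 = 6652 − 5420.00000 = 1232.00000
Mean deviation: (1232.40000 + 1231.80000 + 1232.00000) / 3 = 1232.067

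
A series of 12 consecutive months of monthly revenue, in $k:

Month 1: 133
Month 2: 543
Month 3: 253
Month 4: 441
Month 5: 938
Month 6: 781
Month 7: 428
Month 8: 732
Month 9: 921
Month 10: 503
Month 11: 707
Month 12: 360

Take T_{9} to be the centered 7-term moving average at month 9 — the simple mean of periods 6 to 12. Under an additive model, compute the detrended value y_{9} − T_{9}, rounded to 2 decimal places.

Trend T_9 = (781 + 428 + 732 + 921 + 503 + 707 + 360) / 7 = 4432/7 = 633.1429
Detrended value: 921 − 633.1429 = 287.86

287.86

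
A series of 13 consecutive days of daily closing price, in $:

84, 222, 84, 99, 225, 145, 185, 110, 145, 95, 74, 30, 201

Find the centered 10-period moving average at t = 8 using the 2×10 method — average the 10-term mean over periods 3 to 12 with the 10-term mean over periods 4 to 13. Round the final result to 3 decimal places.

125.050

Sum over 3–12: 84 + 99 + 225 + 145 + 185 + 110 + 145 + 95 + 74 + 30 = 1192
Sum over 4–13: 99 + 225 + 145 + 185 + 110 + 145 + 95 + 74 + 30 + 201 = 1309
CMA at t=8 = (1192 + 1309) / (2·10) = 2501 / 20 = 125.050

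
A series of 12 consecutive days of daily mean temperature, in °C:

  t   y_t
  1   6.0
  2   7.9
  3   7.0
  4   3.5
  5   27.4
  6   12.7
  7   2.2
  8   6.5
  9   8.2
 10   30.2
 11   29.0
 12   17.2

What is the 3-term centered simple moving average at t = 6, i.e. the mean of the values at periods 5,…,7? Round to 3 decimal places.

14.100

Sum of periods 5–7: 27.4 + 12.7 + 2.2 = 42.3
Divide by 3: 42.3 / 3 = 14.100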